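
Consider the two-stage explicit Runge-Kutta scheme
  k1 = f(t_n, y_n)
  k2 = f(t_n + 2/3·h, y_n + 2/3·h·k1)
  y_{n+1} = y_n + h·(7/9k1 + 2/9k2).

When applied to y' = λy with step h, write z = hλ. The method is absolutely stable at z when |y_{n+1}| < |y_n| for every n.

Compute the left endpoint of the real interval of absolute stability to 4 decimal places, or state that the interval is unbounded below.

left endpoint -6.7500.

With y'=λy (z=hλ):
  k1=λy_n ⇒ h·k1=z·y_n;  k2=λ(1+2/3z)y_n ⇒ h·k2=z(1+2/3z)y_n
  y_{n+1}/y_n = 1 + 7/9z + 2/9z(1+2/3z) = 1 + z + 4/27z²
  so R(z) = 1 + z + 4/27z².

Boundary: |R(x)|=1, x<0.
x=-1.77: |R|=0.3059
R=1: x+4/27x²=0 ⇒ x=−27/4=-6.7500; min R=1−1/(4·4/27)=-0.6875>−1
Confirm numerically:
  x=-5.426: |R|=0.06430 <1
  x=-3.146: |R|=0.67973 <1
  x=-2.741: |R|=0.62795 <1
  x=-6.867: |R|=1.11903 >1
  x=-6.790: |R|=1.04024 >1
So |R|<1 on (-6.7500, 0).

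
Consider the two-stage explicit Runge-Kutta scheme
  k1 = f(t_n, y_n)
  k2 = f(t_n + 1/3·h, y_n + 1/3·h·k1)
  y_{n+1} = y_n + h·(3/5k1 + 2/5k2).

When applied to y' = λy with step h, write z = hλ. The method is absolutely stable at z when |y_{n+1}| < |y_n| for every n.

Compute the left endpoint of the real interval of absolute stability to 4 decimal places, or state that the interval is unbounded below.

Test eqn y'=λy, z=hλ:
  k1=λy_n ⇒ h·k1=z·y_n;  k2=λ(1+1/3z)y_n ⇒ h·k2=z(1+1/3z)y_n
  y_{n+1}/y_n = 1 + 3/5z + 2/5z(1+1/3z) = 1 + z + 2/15z²
  so R(z) = 1 + z + 2/15z².

Need |R(x)|<1, x<0.
x=-1.24: |R|=0.0350
R=1: x+2/15x²=0 ⇒ x=−15/2=-7.5000; min R=1−1/(4·2/15)=-0.8750>−1
Confirm numerically:
  x=-6.034: |R|=0.17945 <1
  x=-5.856: |R|=0.28364 <1
  x=-5.128: |R|=0.62182 <1
  x=-7.962: |R|=1.49046 >1
  x=-7.662: |R|=1.16550 >1
  x=-7.629: |R|=1.13122 >1
Interval (-7.5000, 0).

z* = -7.5000.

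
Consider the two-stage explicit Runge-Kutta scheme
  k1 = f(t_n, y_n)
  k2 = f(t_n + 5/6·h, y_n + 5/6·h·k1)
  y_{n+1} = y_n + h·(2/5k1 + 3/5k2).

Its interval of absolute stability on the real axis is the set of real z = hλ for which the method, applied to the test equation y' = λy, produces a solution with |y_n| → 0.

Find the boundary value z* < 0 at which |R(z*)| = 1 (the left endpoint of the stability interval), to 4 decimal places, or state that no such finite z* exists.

Set f=λy, z=hλ:
  k1=λy_n ⇒ h·k1=z·y_n;  k2=λ(1+5/6z)y_n ⇒ h·k2=z(1+5/6z)y_n
  y_{n+1}/y_n = 1 + 2/5z + 3/5z(1+5/6z) = 1 + z + 1/2z²
  so R(z) = 1 + z + 1/2z².

Need |R(x)|<1, x<0.
x=-1.54: |R|=0.6458
R=1: x+1/2x²=0 ⇒ x=−2=-2.0000; min R=1−1/(4·1/2)=0.5000>−1
Confirm numerically:
  x=-1.679: |R|=0.73052 <1
  x=-1.575: |R|=0.66531 <1
  x=-0.826: |R|=0.51514 <1
  x=-2.587: |R|=1.75928 >1
  x=-2.427: |R|=1.51816 >1
  x=-2.200: |R|=1.22000 >1
Stable set (-2.0000, 0).

z* = -2.0000.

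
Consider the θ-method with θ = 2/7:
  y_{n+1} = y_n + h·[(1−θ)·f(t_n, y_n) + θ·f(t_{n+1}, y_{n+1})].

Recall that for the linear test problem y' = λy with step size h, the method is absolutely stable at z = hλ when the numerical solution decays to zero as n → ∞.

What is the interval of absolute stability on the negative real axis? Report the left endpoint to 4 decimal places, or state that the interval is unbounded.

(-4.6667, 0).

On y'=λy, z=hλ:
  y_{n+1} = y_n + z·[5/7·y_n + 2/7·y_{n+1}] ⇒ (1 − 2/7z)y_{n+1} = (1 + 5/7z)y_n
  Hence R(z) = (1 + 5/7z)/(1 − 2/7z).

Find x<0 with |R(x)|<1.
x=-0.65: |R|=0.4518
R=−1: 1+5/7x = −1+2/7x ⇒ -3/7x=2 ⇒ x=2/(-3/7)=-4.6667
Confirm numerically:
  x=-4.262: |R|=0.92180 <1
  x=-2.965: |R|=0.60518 <1
  x=-2.915: |R|=0.59041 <1
  x=-5.059: |R|=1.06876 >1
  x=-4.988: |R|=1.05679 >1
  x=-4.844: |R|=1.03188 >1
Stable set (-4.6667, 0).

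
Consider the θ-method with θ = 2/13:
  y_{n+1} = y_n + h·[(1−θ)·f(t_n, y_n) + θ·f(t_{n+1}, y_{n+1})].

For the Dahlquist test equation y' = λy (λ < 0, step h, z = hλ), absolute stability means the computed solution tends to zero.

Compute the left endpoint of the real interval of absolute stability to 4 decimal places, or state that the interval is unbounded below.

left endpoint -2.8889.

Test eqn y'=λy, z=hλ:
  y_{n+1} = y_n + z·[11/13·y_n + 2/13·y_{n+1}] ⇒ (1 − 2/13z)y_{n+1} = (1 + 11/13z)y_n
  Hence R(z) = (1 + 11/13z)/(1 − 2/13z).

Boundary: |R(x)|=1, x<0.
x=-0.69: |R|=0.3762
R=−1: 1+11/13x = −1+2/13x ⇒ -9/13x=2 ⇒ x=2/(-9/13)=-2.8889
Confirm numerically:
  x=-2.691: |R|=0.90311 <1
  x=-2.548: |R|=0.83046 <1
  x=-1.418: |R|=0.16406 <1
  x=-1.162: |R|=0.01423 <1
  x=-3.340: |R|=1.20630 >1
  x=-3.222: |R|=1.15419 >1
So |R|<1 on (-2.8889, 0).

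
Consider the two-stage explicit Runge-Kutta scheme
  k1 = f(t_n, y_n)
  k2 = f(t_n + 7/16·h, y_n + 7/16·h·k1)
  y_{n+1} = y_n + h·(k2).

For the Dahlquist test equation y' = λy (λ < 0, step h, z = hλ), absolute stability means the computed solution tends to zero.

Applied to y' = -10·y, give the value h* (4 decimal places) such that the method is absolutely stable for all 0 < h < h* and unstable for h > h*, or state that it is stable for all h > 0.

Set f=λy, z=hλ:
  k1=λy_n ⇒ h·k1=z·y_n;  k2=λ(1+7/16z)y_n ⇒ h·k2=z(1+7/16z)y_n
  y_{n+1}/y_n = 1 + z(1+7/16z) = 1 + z + 7/16z²
  ⇒ R(z) = 1 + z + 7/16z².

Find x<0 with |R(x)|<1.
x=-0.31: |R|=0.7320
R=1: x+7/16x²=0 ⇒ x=−16/7=-2.2857; min R=1−1/(4·7/16)=0.4286>−1
Confirm numerically:
  x=-1.385: |R|=0.45422 <1
  x=-1.380: |R|=0.45318 <1
  x=-1.379: |R|=0.45297 <1
  x=-2.666: |R|=1.44356 >1
  x=-2.443: |R|=1.16811 >1
  x=-2.441: |R|=1.16584 >1
So |R|<1 on (-2.2857, 0).

(-2.2857,0); λ=-10 ⇒ h* = (16/7)/10 = 0.2286.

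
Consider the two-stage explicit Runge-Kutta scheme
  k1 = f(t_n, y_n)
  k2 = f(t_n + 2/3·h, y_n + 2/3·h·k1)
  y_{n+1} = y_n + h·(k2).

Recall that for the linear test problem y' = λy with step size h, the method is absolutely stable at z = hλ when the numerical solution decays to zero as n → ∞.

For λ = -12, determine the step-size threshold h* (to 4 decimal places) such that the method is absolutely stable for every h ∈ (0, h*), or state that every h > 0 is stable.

(-1.5000,0); λ=-12 ⇒ h* = (3/2)/12 = 0.1250.

With y'=λy (z=hλ):
  k1=λy_n ⇒ h·k1=z·y_n;  k2=λ(1+2/3z)y_n ⇒ h·k2=z(1+2/3z)y_n
  y_{n+1}/y_n = 1 + z(1+2/3z) = 1 + z + 2/3z²
  so R(z) = 1 + z + 2/3z².

Need |R(x)|<1, x<0.
x=-1.57: |R|=1.0733
R=1: x+2/3x²=0 ⇒ x=−3/2=-1.5000; min R=1−1/(4·2/3)=0.6250>−1
Confirm numerically:
  x=-1.447: |R|=0.94887 <1
  x=-0.861: |R|=0.63321 <1
  x=-0.751: |R|=0.62500 <1
  x=-0.674: |R|=0.62885 <1
  x=-2.058: |R|=1.76558 >1
  x=-1.626: |R|=1.13658 >1
Interval (-1.5000, 0).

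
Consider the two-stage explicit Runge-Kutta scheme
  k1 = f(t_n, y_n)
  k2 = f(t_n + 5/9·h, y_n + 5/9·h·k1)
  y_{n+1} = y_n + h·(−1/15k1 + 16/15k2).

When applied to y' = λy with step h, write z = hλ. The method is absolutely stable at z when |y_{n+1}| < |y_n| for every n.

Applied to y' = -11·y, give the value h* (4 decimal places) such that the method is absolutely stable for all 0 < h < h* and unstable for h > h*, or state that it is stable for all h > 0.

(-1.6875,0); λ=-11 ⇒ h* = (27/16)/11 = 0.1534.

With y'=λy (z=hλ):
  k1=λy_n ⇒ h·k1=z·y_n;  k2=λ(1+5/9z)y_n ⇒ h·k2=z(1+5/9z)y_n
  y_{n+1}/y_n = 1 − 1/15z + 16/15z(1+5/9z) = 1 + z + 16/27z²
  R(z) = 1 + z + 16/27z².

Solve |R(x)|<1 on ℝ⁻.
x=-0.83: |R|=0.5782
R=1: x+16/27x²=0 ⇒ x=−27/16=-1.6875; min R=1−1/(4·16/27)=0.5781>−1
Confirm numerically:
  x=-1.066: |R|=0.60740 <1
  x=-0.860: |R|=0.57828 <1
  x=-0.740: |R|=0.58450 <1
  x=-2.223: |R|=1.70543 >1
  x=-2.064: |R|=1.46050 >1
  x=-1.802: |R|=1.12227 >1
Interval (-1.6875, 0).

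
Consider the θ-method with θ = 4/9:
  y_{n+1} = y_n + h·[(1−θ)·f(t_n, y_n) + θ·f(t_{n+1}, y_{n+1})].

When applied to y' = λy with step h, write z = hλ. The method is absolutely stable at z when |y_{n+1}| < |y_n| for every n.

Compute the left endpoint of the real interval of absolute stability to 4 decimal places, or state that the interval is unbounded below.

left endpoint -18.0000.

Set f=λy, z=hλ:
  y_{n+1} = y_n + z·[5/9·y_n + 4/9·y_{n+1}] ⇒ (1 − 4/9z)y_{n+1} = (1 + 5/9z)y_n
  Hence R(z) = (1 + 5/9z)/(1 − 4/9z).

Need |R(x)|<1, x<0.
x=-1.51: |R|=0.0964
R=−1: 1+5/9x = −1+4/9x ⇒ -1/9x=2 ⇒ x=2/(-1/9)=-18.0000
Confirm numerically:
  x=-16.840: |R|=0.98481 <1
  x=-14.410: |R|=0.94613 <1
  x=-12.375: |R|=0.90385 <1
  x=-18.506: |R|=1.00609 >1
  x=-18.410: |R|=1.00496 >1
  x=-18.069: |R|=1.00085 >1
Interval (-18.0000, 0).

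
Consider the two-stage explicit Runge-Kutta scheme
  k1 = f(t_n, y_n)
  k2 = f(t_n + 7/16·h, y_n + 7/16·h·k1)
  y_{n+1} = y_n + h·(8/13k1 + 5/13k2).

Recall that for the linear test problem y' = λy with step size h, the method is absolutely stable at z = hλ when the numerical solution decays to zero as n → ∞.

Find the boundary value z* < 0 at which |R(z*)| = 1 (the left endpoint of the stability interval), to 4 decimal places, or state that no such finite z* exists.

With y'=λy (z=hλ):
  k1=λy_n ⇒ h·k1=z·y_n;  k2=λ(1+7/16z)y_n ⇒ h·k2=z(1+7/16z)y_n
  y_{n+1}/y_n = 1 + 8/13z + 5/13z(1+7/16z) = 1 + z + 35/208z²
  so R(z) = 1 + z + 35/208z².

Boundary: |R(x)|=1, x<0.
x=-1.34: |R|=0.0379
R=1: x+35/208x²=0 ⇒ x=−208/35=-5.9429; min R=1−1/(4·35/208)=-0.4857>−1
Confirm numerically:
  x=-5.838: |R|=0.89699 <1
  x=-4.211: |R|=0.22716 <1
  x=-3.921: |R|=0.33399 <1
  x=-6.388: |R|=1.47849 >1
  x=-6.029: |R|=1.08739 >1
So |R|<1 on (-5.9429, 0).

left endpoint -5.9429.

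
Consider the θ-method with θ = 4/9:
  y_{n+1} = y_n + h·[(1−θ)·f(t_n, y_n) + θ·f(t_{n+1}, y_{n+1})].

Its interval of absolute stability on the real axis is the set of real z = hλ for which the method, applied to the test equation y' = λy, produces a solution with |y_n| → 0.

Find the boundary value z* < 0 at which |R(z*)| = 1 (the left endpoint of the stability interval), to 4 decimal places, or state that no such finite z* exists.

Test eqn y'=λy, z=hλ:
  y_{n+1} = y_n + z·[5/9·y_n + 4/9·y_{n+1}] ⇒ (1 − 4/9z)y_{n+1} = (1 + 5/9z)y_n
  R(z) = (1 + 5/9z)/(1 − 4/9z).

Find x<0 with |R(x)|<1.
x=-0.48: |R|=0.6044
R=−1: 1+5/9x = −1+4/9x ⇒ -1/9x=2 ⇒ x=2/(-1/9)=-18.0000
Confirm numerically:
  x=-13.340: |R|=0.92527 <1
  x=-12.648: |R|=0.91019 <1
  x=-10.850: |R|=0.86355 <1
  x=-18.452: |R|=1.00546 >1
  x=-18.254: |R|=1.00310 >1
  x=-18.196: |R|=1.00240 >1
Interval (-18.0000, 0).

left endpoint -18.0000.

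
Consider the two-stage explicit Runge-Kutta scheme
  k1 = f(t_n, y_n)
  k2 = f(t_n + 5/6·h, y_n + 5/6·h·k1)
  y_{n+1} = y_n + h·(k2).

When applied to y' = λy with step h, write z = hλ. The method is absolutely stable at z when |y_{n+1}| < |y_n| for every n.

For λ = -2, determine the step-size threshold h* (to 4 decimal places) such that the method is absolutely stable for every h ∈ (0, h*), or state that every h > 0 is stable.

(-1.2000,0); λ=-2 ⇒ h* = (6/5)/2 = 0.6000.

With y'=λy (z=hλ):
  k1=λy_n ⇒ h·k1=z·y_n;  k2=λ(1+5/6z)y_n ⇒ h·k2=z(1+5/6z)y_n
  y_{n+1}/y_n = 1 + z(1+5/6z) = 1 + z + 5/6z²
  so R(z) = 1 + z + 5/6z².

Find x<0 with |R(x)|<1.
x=-1.01: |R|=0.8401
R=1: x+5/6x²=0 ⇒ x=−6/5=-1.2000; min R=1−1/(4·5/6)=0.7000>−1
Confirm numerically:
  x=-1.165: |R|=0.96602 <1
  x=-1.139: |R|=0.94210 <1
  x=-0.875: |R|=0.76302 <1
  x=-0.637: |R|=0.70114 <1
  x=-1.552: |R|=1.45525 >1
  x=-1.482: |R|=1.34827 >1
So |R|<1 on (-1.2000, 0).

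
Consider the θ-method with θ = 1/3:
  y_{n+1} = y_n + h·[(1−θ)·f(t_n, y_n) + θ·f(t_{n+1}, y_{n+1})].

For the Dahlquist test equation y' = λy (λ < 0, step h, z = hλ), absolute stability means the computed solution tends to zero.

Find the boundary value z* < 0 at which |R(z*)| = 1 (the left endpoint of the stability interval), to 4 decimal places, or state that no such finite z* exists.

Set f=λy, z=hλ:
  y_{n+1} = y_n + z·[2/3·y_n + 1/3·y_{n+1}] ⇒ (1 − 1/3z)y_{n+1} = (1 + 2/3z)y_n
  Hence R(z) = (1 + 2/3z)/(1 − 1/3z).

Find x<0 with |R(x)|<1.
x=-0.52: |R|=0.5568
R=−1: 1+2/3x = −1+1/3x ⇒ -1/3x=2 ⇒ x=2/(-1/3)=-6.0000
Confirm numerically:
  x=-5.637: |R|=0.95797 <1
  x=-4.962: |R|=0.86963 <1
  x=-4.180: |R|=0.74652 <1
  x=-3.343: |R|=0.58111 <1
  x=-6.494: |R|=1.05203 >1
  x=-6.374: |R|=1.03990 >1
  x=-6.219: |R|=1.02376 >1
So |R|<1 on (-6.0000, 0).

z* = -6.0000.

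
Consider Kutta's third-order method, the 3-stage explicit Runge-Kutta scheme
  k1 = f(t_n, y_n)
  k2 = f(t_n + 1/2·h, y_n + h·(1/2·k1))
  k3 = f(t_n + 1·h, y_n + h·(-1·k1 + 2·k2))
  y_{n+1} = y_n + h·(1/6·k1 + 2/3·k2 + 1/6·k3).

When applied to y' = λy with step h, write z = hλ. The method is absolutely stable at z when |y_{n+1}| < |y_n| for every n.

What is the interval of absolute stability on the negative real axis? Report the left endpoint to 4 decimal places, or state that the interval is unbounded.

Test eqn y'=λy, z=hλ:
  order 3, 3-stage ⇒ R(z)=1+z+z^2/2+z^3/6
  (e.g. R(-0.51)=0.59794, |R|=0.59794)

Need |R(x)|<1, x<0.
x=-0.51: |R|=0.5979
|R(-1.6)|=0.0027 |R(-0.99)|=0.3383 |R(-0.76)|=0.4556
Bisect:
  x_lo=-3.3129 |R|=2.8854  x_hi=-0.1943 |R|=0.8234
  mid=-1.75360 |R|=0.11480 →hi
  mid=-2.53327 |R|=1.03407 →lo
  mid=-2.14344 |R|=0.48755 →hi
  mid=-2.33836 |R|=0.73539 →hi
  mid=-2.43581 |R|=0.87791 →hi
  mid=-2.48454 |R|=0.95423 →hi
  mid=-2.50891 |R|=0.99370 →hi
  mid=-2.52109 |R|=1.01377 →lo
  mid=-2.51500 |R|=1.00371 →lo
  ...
  [-2.51291,-2.51272] ⇒ x*=-2.5127
So |R|<1 on (-2.5127, 0).

z∈(-2.5127,0).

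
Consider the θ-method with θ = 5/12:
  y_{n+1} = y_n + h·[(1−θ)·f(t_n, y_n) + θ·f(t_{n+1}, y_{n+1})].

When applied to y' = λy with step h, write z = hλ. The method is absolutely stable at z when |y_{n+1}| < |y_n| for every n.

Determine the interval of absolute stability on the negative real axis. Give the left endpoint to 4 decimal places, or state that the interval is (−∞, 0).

With y'=λy (z=hλ):
  y_{n+1} = y_n + z·[7/12·y_n + 5/12·y_{n+1}] ⇒ (1 − 5/12z)y_{n+1} = (1 + 7/12z)y_n
  Hence R(z) = (1 + 7/12z)/(1 − 5/12z).

Boundary: |R(x)|=1, x<0.
x=-1.51: |R|=0.0731
R=−1: 1+7/12x = −1+5/12x ⇒ -1/6x=2 ⇒ x=2/(-1/6)=-12.0000
Confirm numerically:
  x=-11.047: |R|=0.97165 <1
  x=-10.611: |R|=0.95730 <1
  x=-9.775: |R|=0.92690 <1
  x=-5.167: |R|=0.63880 <1
  x=-12.417: |R|=1.01126 >1
  x=-12.097: |R|=1.00268 >1
Stable set (-12.0000, 0).

(-12.0000, 0).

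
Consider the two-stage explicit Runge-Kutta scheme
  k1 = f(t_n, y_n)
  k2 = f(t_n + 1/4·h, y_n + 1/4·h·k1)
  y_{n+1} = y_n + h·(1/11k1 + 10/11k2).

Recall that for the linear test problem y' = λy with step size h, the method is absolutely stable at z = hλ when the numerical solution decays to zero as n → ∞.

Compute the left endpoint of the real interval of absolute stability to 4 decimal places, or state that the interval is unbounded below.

On y'=λy, z=hλ:
  k1=λy_n ⇒ h·k1=z·y_n;  k2=λ(1+1/4z)y_n ⇒ h·k2=z(1+1/4z)y_n
  y_{n+1}/y_n = 1 + 1/11z + 10/11z(1+1/4z) = 1 + z + 5/22z²
  R(z) = 1 + z + 5/22z².

Need |R(x)|<1, x<0.
x=-0.89: |R|=0.2900
R=1: x+5/22x²=0 ⇒ x=−22/5=-4.4000; min R=1−1/(4·5/22)=-0.1000>−1
Confirm numerically:
  x=-2.652: |R|=0.05357 <1
  x=-2.531: |R|=0.07510 <1
  x=-2.502: |R|=0.07927 <1
  x=-2.488: |R|=0.08115 <1
  x=-4.629: |R|=1.24092 >1
  x=-4.518: |R|=1.12116 >1
Stable set (-4.4000, 0).

z* = -4.4000.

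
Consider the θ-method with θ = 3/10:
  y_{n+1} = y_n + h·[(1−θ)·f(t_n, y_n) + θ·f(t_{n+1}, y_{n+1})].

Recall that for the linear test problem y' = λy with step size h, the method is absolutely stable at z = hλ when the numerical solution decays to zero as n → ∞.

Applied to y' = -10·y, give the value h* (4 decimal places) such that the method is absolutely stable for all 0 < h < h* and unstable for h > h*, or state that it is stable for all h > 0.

(-5.0000,0); λ=-10 ⇒ h* = (5)/10 = 0.5000.

With y'=λy (z=hλ):
  y_{n+1} = y_n + z·[7/10·y_n + 3/10·y_{n+1}] ⇒ (1 − 3/10z)y_{n+1} = (1 + 7/10z)y_n
  Hence R(z) = (1 + 7/10z)/(1 − 3/10z).

Boundary: |R(x)|=1, x<0.
x=-1.18: |R|=0.1285
R=−1: 1+7/10x = −1+3/10x ⇒ -2/5x=2 ⇒ x=2/(-2/5)=-5.0000
Confirm numerically:
  x=-4.510: |R|=0.91670 <1
  x=-3.650: |R|=0.74224 <1
  x=-2.584: |R|=0.45561 <1
  x=-5.255: |R|=1.03959 >1
  x=-5.112: |R|=1.01768 >1
  x=-5.092: |R|=1.01456 >1
Interval (-5.0000, 0).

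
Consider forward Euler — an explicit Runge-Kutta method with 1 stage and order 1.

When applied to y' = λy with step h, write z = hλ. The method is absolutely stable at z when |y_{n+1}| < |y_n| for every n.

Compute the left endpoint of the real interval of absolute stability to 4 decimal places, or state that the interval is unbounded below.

left endpoint -2.0000.

Test eqn y'=λy, z=hλ:
  order 1, 1-stage ⇒ R(z)=1+z
  (e.g. R(-1.45)=-0.45000, |R|=0.45000)

Solve |R(x)|<1 on ℝ⁻.
x=-1.45: |R|=0.4500
|R(-1.45)|=0.4500 |R(-1.1)|=0.1000 |R(-0.57)|=0.4300
Bisect:
  x_lo=-2.5014 |R|=1.5014  x_hi=-0.1064 |R|=0.8936
  mid=-1.30394 |R|=0.30394 →hi
  mid=-1.90268 |R|=0.90268 →hi
  mid=-2.20205 |R|=1.20205 →lo
  mid=-2.05237 |R|=1.05237 →lo
  mid=-1.97752 |R|=0.97752 →hi
  mid=-2.01495 |R|=1.01495 →lo
  mid=-1.99623 |R|=0.99623 →hi
  mid=-2.00559 |R|=1.00559 →lo
  mid=-2.00091 |R|=1.00091 →lo
  ...
  [-2.00004,-1.99989] ⇒ x*=-2.0000
So |R|<1 on (-2.0000, 0).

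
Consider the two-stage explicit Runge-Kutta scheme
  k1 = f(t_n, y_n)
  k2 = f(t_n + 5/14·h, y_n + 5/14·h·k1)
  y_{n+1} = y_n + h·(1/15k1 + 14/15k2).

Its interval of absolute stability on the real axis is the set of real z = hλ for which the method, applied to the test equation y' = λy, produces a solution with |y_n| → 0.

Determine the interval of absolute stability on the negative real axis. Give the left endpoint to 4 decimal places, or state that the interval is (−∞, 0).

(-3.0000, 0).

On y'=λy, z=hλ:
  k1=λy_n ⇒ h·k1=z·y_n;  k2=λ(1+5/14z)y_n ⇒ h·k2=z(1+5/14z)y_n
  y_{n+1}/y_n = 1 + 1/15z + 14/15z(1+5/14z) = 1 + z + 1/3z²
  Hence R(z) = 1 + z + 1/3z².

Find x<0 with |R(x)|<1.
x=-1.39: |R|=0.2540
R=1: x+1/3x²=0 ⇒ x=−3=-3.0000; min R=1−1/(4·1/3)=0.2500>−1
Confirm numerically:
  x=-2.513: |R|=0.59206 <1
  x=-1.994: |R|=0.33135 <1
  x=-1.477: |R|=0.25018 <1
  x=-3.598: |R|=1.71720 >1
  x=-3.511: |R|=1.59804 >1
  x=-3.380: |R|=1.42813 >1
Interval (-3.0000, 0).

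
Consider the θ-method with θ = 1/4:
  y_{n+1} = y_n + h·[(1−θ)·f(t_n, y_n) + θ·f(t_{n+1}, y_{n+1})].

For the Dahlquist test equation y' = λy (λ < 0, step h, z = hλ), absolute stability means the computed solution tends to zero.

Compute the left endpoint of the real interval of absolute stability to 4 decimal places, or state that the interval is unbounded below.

z* = -4.0000.

With y'=λy (z=hλ):
  y_{n+1} = y_n + z·[3/4·y_n + 1/4·y_{n+1}] ⇒ (1 − 1/4z)y_{n+1} = (1 + 3/4z)y_n
  so R(z) = (1 + 3/4z)/(1 − 1/4z).

Find x<0 with |R(x)|<1.
x=-0.86: |R|=0.2922
R=−1: 1+3/4x = −1+1/4x ⇒ -1/2x=2 ⇒ x=2/(-1/2)=-4.0000
Confirm numerically:
  x=-3.832: |R|=0.95710 <1
  x=-2.960: |R|=0.70115 <1
  x=-1.659: |R|=0.17265 <1
  x=-4.395: |R|=1.09410 >1
  x=-4.262: |R|=1.06342 >1
  x=-4.089: |R|=1.02201 >1
Interval (-4.0000, 0).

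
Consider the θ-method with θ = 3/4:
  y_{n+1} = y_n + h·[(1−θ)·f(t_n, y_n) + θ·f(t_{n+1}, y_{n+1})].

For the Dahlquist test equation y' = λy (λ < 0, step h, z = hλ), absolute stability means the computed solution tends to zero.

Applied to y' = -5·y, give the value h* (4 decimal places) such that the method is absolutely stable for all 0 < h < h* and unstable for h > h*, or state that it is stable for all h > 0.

Test eqn y'=λy, z=hλ:
  y_{n+1} = y_n + z·[1/4·y_n + 3/4·y_{n+1}] ⇒ (1 − 3/4z)y_{n+1} = (1 + 1/4z)y_n
  ⇒ R(z) = (1 + 1/4z)/(1 − 3/4z).

Solve |R(x)|<1 on ℝ⁻.
x=-0.57: |R|=0.6007
x=-2: |R|=0.2000
x=-10: |R|=0.1765
x=-100: |R|=0.3158
θ=3/4≥1/2 ⇒ |1+1/4x|<|1−3/4x| ∀x<0 ⇒ interval (−∞,0).

interval (−∞, 0). Any h>0 works for λ=-5.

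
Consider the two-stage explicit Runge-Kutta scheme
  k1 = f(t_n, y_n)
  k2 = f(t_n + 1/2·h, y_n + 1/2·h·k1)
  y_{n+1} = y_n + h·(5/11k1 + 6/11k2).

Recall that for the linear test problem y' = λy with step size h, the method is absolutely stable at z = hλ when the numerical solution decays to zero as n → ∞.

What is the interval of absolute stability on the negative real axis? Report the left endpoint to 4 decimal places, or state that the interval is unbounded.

z∈(-3.6667,0).

Set f=λy, z=hλ:
  k1=λy_n ⇒ h·k1=z·y_n;  k2=λ(1+1/2z)y_n ⇒ h·k2=z(1+1/2z)y_n
  y_{n+1}/y_n = 1 + 5/11z + 6/11z(1+1/2z) = 1 + z + 3/11z²
  Hence R(z) = 1 + z + 3/11z².

Boundary: |R(x)|=1, x<0.
x=-1.6: |R|=0.0982
R=1: x+3/11x²=0 ⇒ x=−11/3=-3.6667; min R=1−1/(4·3/11)=0.0833>−1
Confirm numerically:
  x=-3.404: |R|=0.75615 <1
  x=-3.259: |R|=0.63766 <1
  x=-1.592: |R|=0.09922 <1
  x=-4.236: |R|=1.65774 >1
  x=-3.880: |R|=1.22575 >1
  x=-3.831: |R|=1.17170 >1
So |R|<1 on (-3.6667, 0).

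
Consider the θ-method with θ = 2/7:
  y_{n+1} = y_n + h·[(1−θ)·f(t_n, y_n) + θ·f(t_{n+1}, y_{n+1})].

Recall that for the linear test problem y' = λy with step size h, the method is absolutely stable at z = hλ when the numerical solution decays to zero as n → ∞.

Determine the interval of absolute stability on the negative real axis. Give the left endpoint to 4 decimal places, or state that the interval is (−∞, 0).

Test eqn y'=λy, z=hλ:
  y_{n+1} = y_n + z·[5/7·y_n + 2/7·y_{n+1}] ⇒ (1 − 2/7z)y_{n+1} = (1 + 5/7z)y_n
  so R(z) = (1 + 5/7z)/(1 − 2/7z).

Boundary: |R(x)|=1, x<0.
x=-1.23: |R|=0.0899
R=−1: 1+5/7x = −1+2/7x ⇒ -3/7x=2 ⇒ x=2/(-3/7)=-4.6667
Confirm numerically:
  x=-3.167: |R|=0.66259 <1
  x=-2.853: |R|=0.57178 <1
  x=-2.591: |R|=0.48884 <1
  x=-5.178: |R|=1.08838 >1
  x=-5.122: |R|=1.07922 >1
  x=-4.964: |R|=1.05269 >1
So |R|<1 on (-4.6667, 0).

z∈(-4.6667,0).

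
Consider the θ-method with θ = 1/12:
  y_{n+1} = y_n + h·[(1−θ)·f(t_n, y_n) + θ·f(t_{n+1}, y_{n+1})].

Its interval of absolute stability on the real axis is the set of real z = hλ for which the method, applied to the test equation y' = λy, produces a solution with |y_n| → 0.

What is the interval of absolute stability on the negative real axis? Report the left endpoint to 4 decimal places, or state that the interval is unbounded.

(-2.4000, 0).

Set f=λy, z=hλ:
  y_{n+1} = y_n + z·[11/12·y_n + 1/12·y_{n+1}] ⇒ (1 − 1/12z)y_{n+1} = (1 + 11/12z)y_n
  so R(z) = (1 + 11/12z)/(1 − 1/12z).

Find x<0 with |R(x)|<1.
x=-0.69: |R|=0.3475
R=−1: 1+11/12x = −1+1/12x ⇒ -5/6x=2 ⇒ x=2/(-5/6)=-2.4000
Confirm numerically:
  x=-2.065: |R|=0.76182 <1
  x=-2.012: |R|=0.72309 <1
  x=-1.140: |R|=0.04110 <1
  x=-2.782: |R|=1.25842 >1
  x=-2.468: |R|=1.04700 >1
Interval (-2.4000, 0).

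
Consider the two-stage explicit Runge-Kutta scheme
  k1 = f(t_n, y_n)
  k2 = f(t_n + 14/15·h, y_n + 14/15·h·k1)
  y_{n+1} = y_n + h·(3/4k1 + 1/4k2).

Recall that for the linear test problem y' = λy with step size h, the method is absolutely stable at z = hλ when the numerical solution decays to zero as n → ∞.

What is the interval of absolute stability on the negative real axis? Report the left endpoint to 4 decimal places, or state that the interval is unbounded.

z∈(-4.2857,0).

Set f=λy, z=hλ:
  k1=λy_n ⇒ h·k1=z·y_n;  k2=λ(1+14/15z)y_n ⇒ h·k2=z(1+14/15z)y_n
  y_{n+1}/y_n = 1 + 3/4z + 1/4z(1+14/15z) = 1 + z + 7/30z²
  R(z) = 1 + z + 7/30z².

Find x<0 with |R(x)|<1.
x=-1.64: |R|=0.0124
R=1: x+7/30x²=0 ⇒ x=−30/7=-4.2857; min R=1−1/(4·7/30)=-0.0714>−1
Confirm numerically:
  x=-3.954: |R|=0.69396 <1
  x=-3.277: |R|=0.22870 <1
  x=-2.519: |R|=0.03842 <1
  x=-1.967: |R|=0.06421 <1
  x=-4.700: |R|=1.45433 >1
  x=-4.585: |R|=1.32019 >1
So |R|<1 on (-4.2857, 0).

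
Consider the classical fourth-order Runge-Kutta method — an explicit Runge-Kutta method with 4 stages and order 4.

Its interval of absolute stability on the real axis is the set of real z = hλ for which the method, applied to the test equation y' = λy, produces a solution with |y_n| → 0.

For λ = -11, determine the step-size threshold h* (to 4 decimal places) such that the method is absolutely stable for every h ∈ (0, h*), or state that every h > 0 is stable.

Set f=λy, z=hλ:
  order 4, 4-stage ⇒ R(z)=1+z+z^2/2+z^3/6+z^4/24
  (e.g. R(-1.23)=0.31167, |R|=0.31167)

Boundary: |R(x)|=1, x<0.
x=-1.23: |R|=0.3117
|R(-2.28)|=0.4698 |R(-1.49)|=0.2741 |R(-0.73)|=0.4834
Bisect:
  x_lo=-3.3704 |R|=2.3051  x_hi=-0.0961 |R|=0.9084
  mid=-1.73325 |R|=0.27704 →hi
  mid=-2.55184 |R|=0.70142 →hi
  mid=-2.96114 |R|=1.29915 →lo
  mid=-2.75649 |R|=0.95744 →hi
  mid=-2.85882 |R|=1.11663 →lo
  mid=-2.80766 |R|=1.03424 →lo
  mid=-2.78208 |R|=0.99516 →hi
  mid=-2.79487 |R|=1.01453 →lo
  mid=-2.78847 |R|=1.00480 →lo
  ...
  [-2.78547,-2.78527] ⇒ x*=-2.7853
So |R|<1 on (-2.7853, 0).

(-2.7853,0); λ=-11 ⇒ h* = 0.2532.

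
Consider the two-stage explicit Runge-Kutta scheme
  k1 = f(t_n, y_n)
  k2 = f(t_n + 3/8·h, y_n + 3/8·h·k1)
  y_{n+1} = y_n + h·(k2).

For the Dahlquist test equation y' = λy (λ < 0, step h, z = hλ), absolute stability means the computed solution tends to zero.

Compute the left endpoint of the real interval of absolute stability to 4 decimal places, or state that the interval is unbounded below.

z* = -2.6667.

Test eqn y'=λy, z=hλ:
  k1=λy_n ⇒ h·k1=z·y_n;  k2=λ(1+3/8z)y_n ⇒ h·k2=z(1+3/8z)y_n
  y_{n+1}/y_n = 1 + z(1+3/8z) = 1 + z + 3/8z²
  Hence R(z) = 1 + z + 3/8z².

Solve |R(x)|<1 on ℝ⁻.
x=-0.76: |R|=0.4566
R=1: x+3/8x²=0 ⇒ x=−8/3=-2.6667; min R=1−1/(4·3/8)=0.3333>−1
Confirm numerically:
  x=-2.273: |R|=0.66445 <1
  x=-2.115: |R|=0.56246 <1
  x=-1.506: |R|=0.34451 <1
  x=-1.372: |R|=0.33389 <1
  x=-3.115: |R|=1.52371 >1
  x=-3.106: |R|=1.51171 >1
  x=-2.928: |R|=1.28694 >1
Interval (-2.6667, 0).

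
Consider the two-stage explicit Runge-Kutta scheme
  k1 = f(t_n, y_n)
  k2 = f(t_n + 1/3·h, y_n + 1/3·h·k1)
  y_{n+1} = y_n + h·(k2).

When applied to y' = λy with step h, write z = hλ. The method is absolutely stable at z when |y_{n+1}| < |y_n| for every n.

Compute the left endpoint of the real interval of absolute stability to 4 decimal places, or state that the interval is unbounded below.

z* = -3.0000.

With y'=λy (z=hλ):
  k1=λy_n ⇒ h·k1=z·y_n;  k2=λ(1+1/3z)y_n ⇒ h·k2=z(1+1/3z)y_n
  y_{n+1}/y_n = 1 + z(1+1/3z) = 1 + z + 1/3z²
  so R(z) = 1 + z + 1/3z².

Need |R(x)|<1, x<0.
x=-1.78: |R|=0.2761
R=1: x+1/3x²=0 ⇒ x=−3=-3.0000; min R=1−1/(4·1/3)=0.2500>−1
Confirm numerically:
  x=-2.710: |R|=0.73803 <1
  x=-2.669: |R|=0.70552 <1
  x=-1.758: |R|=0.27219 <1
  x=-1.238: |R|=0.27288 <1
  x=-3.492: |R|=1.57269 >1
  x=-3.405: |R|=1.45967 >1
  x=-3.070: |R|=1.07163 >1
Stable set (-3.0000, 0).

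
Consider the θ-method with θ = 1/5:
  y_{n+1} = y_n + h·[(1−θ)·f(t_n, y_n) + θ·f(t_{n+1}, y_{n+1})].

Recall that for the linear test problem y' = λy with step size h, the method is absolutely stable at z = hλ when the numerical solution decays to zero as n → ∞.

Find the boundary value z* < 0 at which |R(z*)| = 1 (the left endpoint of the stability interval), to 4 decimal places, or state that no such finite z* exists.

Test eqn y'=λy, z=hλ:
  y_{n+1} = y_n + z·[4/5·y_n + 1/5·y_{n+1}] ⇒ (1 − 1/5z)y_{n+1} = (1 + 4/5z)y_n
  Hence R(z) = (1 + 4/5z)/(1 − 1/5z).

Find x<0 with |R(x)|<1.
x=-0.45: |R|=0.5872
R=−1: 1+4/5x = −1+1/5x ⇒ -3/5x=2 ⇒ x=2/(-3/5)=-3.3333
Confirm numerically:
  x=-2.527: |R|=0.67862 <1
  x=-1.409: |R|=0.09924 <1
  x=-1.387: |R|=0.08580 <1
  x=-3.798: |R|=1.15845 >1
  x=-3.444: |R|=1.03932 >1
  x=-3.370: |R|=1.01314 >1
Interval (-3.3333, 0).

left endpoint -3.3333.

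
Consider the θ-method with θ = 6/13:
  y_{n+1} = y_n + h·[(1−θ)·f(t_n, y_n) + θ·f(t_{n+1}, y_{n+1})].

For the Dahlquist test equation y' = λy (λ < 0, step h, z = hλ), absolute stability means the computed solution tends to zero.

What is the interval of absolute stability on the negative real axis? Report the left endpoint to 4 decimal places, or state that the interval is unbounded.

(-26.0000, 0).

Set f=λy, z=hλ:
  y_{n+1} = y_n + z·[7/13·y_n + 6/13·y_{n+1}] ⇒ (1 − 6/13z)y_{n+1} = (1 + 7/13z)y_n
  ⇒ R(z) = (1 + 7/13z)/(1 − 6/13z).

Solve |R(x)|<1 on ℝ⁻.
x=-1.68: |R|=0.0537
R=−1: 1+7/13x = −1+6/13x ⇒ -1/13x=2 ⇒ x=2/(-1/13)=-26.0000
Confirm numerically:
  x=-25.606: |R|=0.99764 <1
  x=-24.978: |R|=0.99372 <1
  x=-16.517: |R|=0.91541 <1
  x=-11.580: |R|=0.82517 <1
  x=-26.471: |R|=1.00274 >1
  x=-26.038: |R|=1.00022 >1
Stable set (-26.0000, 0).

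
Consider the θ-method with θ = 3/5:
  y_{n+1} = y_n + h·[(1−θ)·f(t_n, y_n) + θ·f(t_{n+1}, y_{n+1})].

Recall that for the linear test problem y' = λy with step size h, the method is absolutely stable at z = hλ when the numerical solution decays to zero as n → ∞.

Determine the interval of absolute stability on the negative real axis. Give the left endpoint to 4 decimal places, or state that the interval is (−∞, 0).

On y'=λy, z=hλ:
  y_{n+1} = y_n + z·[2/5·y_n + 3/5·y_{n+1}] ⇒ (1 − 3/5z)y_{n+1} = (1 + 2/5z)y_n
  so R(z) = (1 + 2/5z)/(1 − 3/5z).

Need |R(x)|<1, x<0.
x=-1.6: |R|=0.1837
x=-2: |R|=0.0909
x=-10: |R|=0.4286
x=-100: |R|=0.6393
θ=3/5≥1/2 ⇒ |1+2/5x|<|1−3/5x| ∀x<0 ⇒ interval (−∞,0).

interval (−∞, 0).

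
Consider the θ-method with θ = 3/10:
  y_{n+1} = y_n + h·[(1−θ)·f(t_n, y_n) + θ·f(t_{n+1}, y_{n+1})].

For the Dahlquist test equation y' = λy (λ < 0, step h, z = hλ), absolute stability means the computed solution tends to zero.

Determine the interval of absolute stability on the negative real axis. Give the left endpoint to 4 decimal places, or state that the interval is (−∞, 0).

z∈(-5.0000,0).

On y'=λy, z=hλ:
  y_{n+1} = y_n + z·[7/10·y_n + 3/10·y_{n+1}] ⇒ (1 − 3/10z)y_{n+1} = (1 + 7/10z)y_n
  so R(z) = (1 + 7/10z)/(1 − 3/10z).

Boundary: |R(x)|=1, x<0.
x=-0.33: |R|=0.6997
R=−1: 1+7/10x = −1+3/10x ⇒ -2/5x=2 ⇒ x=2/(-2/5)=-5.0000
Confirm numerically:
  x=-4.863: |R|=0.97771 <1
  x=-2.326: |R|=0.37001 <1
  x=-2.195: |R|=0.32349 <1
  x=-2.065: |R|=0.27508 <1
  x=-5.462: |R|=1.07004 >1
  x=-5.220: |R|=1.03429 >1
  x=-5.201: |R|=1.03140 >1
Stable set (-5.0000, 0).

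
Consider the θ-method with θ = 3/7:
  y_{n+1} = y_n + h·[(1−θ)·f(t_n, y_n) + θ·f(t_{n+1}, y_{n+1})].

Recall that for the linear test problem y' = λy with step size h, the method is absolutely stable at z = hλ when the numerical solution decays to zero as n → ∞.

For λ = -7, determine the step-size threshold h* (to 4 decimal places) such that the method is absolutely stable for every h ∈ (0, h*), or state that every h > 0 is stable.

On y'=λy, z=hλ:
  y_{n+1} = y_n + z·[4/7·y_n + 3/7·y_{n+1}] ⇒ (1 − 3/7z)y_{n+1} = (1 + 4/7z)y_n
  so R(z) = (1 + 4/7z)/(1 − 3/7z).

Find x<0 with |R(x)|<1.
x=-0.42: |R|=0.6441
R=−1: 1+4/7x = −1+3/7x ⇒ -1/7x=2 ⇒ x=2/(-1/7)=-14.0000
Confirm numerically:
  x=-13.847: |R|=0.99685 <1
  x=-13.052: |R|=0.97946 <1
  x=-12.808: |R|=0.97376 <1
  x=-14.401: |R|=1.00799 >1
  x=-14.274: |R|=1.00550 >1
Stable set (-14.0000, 0).

(-14.0000,0); λ=-7 ⇒ h* = (14)/7 = 2.0000.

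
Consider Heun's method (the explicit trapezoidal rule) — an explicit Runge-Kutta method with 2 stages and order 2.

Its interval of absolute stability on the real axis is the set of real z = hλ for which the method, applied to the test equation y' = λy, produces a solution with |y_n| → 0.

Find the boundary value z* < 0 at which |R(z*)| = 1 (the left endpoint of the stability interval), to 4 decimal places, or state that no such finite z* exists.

Set f=λy, z=hλ:
  order 2, 2-stage ⇒ R(z)=1+z+z^2/2
  (e.g. R(-1.12)=0.50720, |R|=0.50720)

Solve |R(x)|<1 on ℝ⁻.
x=-1.12: |R|=0.5072
|R(-2.05)|=1.0512 |R(-1.98)|=0.9802 |R(-1.16)|=0.5128
Bisect:
  x_lo=-2.8733 |R|=2.2547  x_hi=-0.0517 |R|=0.9496
  mid=-1.46253 |R|=0.60697 →hi
  mid=-2.16794 |R|=1.18204 →lo
  mid=-1.81523 |R|=0.83230 →hi
  mid=-1.99159 |R|=0.99162 →hi
  mid=-2.07976 |R|=1.08294 →lo
  mid=-2.03567 |R|=1.03631 →lo
  mid=-2.01363 |R|=1.01372 →lo
  mid=-2.00261 |R|=1.00261 →lo
  mid=-1.99710 |R|=0.99710 →hi
  mid=-1.99985 |R|=0.99985 →hi
  ...
  [-2.00002,-1.99985] ⇒ x*=-2.0000
Interval (-2.0000, 0).

z* = -2.0000.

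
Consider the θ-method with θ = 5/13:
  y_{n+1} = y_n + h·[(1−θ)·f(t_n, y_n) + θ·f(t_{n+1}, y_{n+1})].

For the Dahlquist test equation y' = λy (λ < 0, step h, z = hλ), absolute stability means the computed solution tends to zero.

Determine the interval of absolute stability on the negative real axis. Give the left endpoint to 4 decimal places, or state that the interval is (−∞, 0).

With y'=λy (z=hλ):
  y_{n+1} = y_n + z·[8/13·y_n + 5/13·y_{n+1}] ⇒ (1 − 5/13z)y_{n+1} = (1 + 8/13z)y_n
  Hence R(z) = (1 + 8/13z)/(1 − 5/13z).

Need |R(x)|<1, x<0.
x=-0.74: |R|=0.4240
R=−1: 1+8/13x = −1+5/13x ⇒ -3/13x=2 ⇒ x=2/(-3/13)=-8.6667
Confirm numerically:
  x=-7.141: |R|=0.90603 <1
  x=-7.015: |R|=0.89693 <1
  x=-6.861: |R|=0.88549 <1
  x=-3.898: |R|=0.55968 <1
  x=-9.096: |R|=1.02202 >1
  x=-8.977: |R|=1.01608 >1
Interval (-8.6667, 0).

(-8.6667, 0).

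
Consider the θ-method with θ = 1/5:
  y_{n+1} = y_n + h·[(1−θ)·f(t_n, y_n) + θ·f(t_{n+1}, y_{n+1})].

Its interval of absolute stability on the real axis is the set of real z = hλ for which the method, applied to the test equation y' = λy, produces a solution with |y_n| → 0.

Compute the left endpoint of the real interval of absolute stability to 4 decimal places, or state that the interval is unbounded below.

z* = -3.3333.

Test eqn y'=λy, z=hλ:
  y_{n+1} = y_n + z·[4/5·y_n + 1/5·y_{n+1}] ⇒ (1 − 1/5z)y_{n+1} = (1 + 4/5z)y_n
  so R(z) = (1 + 4/5z)/(1 − 1/5z).

Boundary: |R(x)|=1, x<0.
x=-1.06: |R|=0.1254
R=−1: 1+4/5x = −1+1/5x ⇒ -3/5x=2 ⇒ x=2/(-3/5)=-3.3333
Confirm numerically:
  x=-2.750: |R|=0.77419 <1
  x=-2.643: |R|=0.72903 <1
  x=-2.575: |R|=0.69967 <1
  x=-3.784: |R|=1.15392 >1
  x=-3.670: |R|=1.11649 >1
  x=-3.503: |R|=1.05986 >1
Interval (-3.3333, 0).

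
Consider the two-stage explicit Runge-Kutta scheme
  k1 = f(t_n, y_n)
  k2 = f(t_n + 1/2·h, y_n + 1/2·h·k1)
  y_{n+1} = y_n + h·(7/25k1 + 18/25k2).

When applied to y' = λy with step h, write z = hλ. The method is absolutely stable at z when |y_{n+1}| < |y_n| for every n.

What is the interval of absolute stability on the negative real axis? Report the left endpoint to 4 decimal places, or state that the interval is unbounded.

(-2.7778, 0).

On y'=λy, z=hλ:
  k1=λy_n ⇒ h·k1=z·y_n;  k2=λ(1+1/2z)y_n ⇒ h·k2=z(1+1/2z)y_n
  y_{n+1}/y_n = 1 + 7/25z + 18/25z(1+1/2z) = 1 + z + 9/25z²
  so R(z) = 1 + z + 9/25z².

Need |R(x)|<1, x<0.
x=-0.75: |R|=0.4525
R=1: x+9/25x²=0 ⇒ x=−25/9=-2.7778; min R=1−1/(4·9/25)=0.3056>−1
Confirm numerically:
  x=-2.719: |R|=0.94247 <1
  x=-2.421: |R|=0.68905 <1
  x=-2.345: |R|=0.63465 <1
  x=-1.182: |R|=0.32096 <1
  x=-3.273: |R|=1.58351 >1
  x=-3.122: |R|=1.38688 >1
Interval (-2.7778, 0).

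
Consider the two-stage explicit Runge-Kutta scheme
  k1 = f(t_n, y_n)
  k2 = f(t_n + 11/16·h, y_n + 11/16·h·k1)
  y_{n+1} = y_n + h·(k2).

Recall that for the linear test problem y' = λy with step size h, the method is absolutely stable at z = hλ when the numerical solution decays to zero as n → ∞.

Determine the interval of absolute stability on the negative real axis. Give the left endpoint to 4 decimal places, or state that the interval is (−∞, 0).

(-1.4545, 0).

Set f=λy, z=hλ:
  k1=λy_n ⇒ h·k1=z·y_n;  k2=λ(1+11/16z)y_n ⇒ h·k2=z(1+11/16z)y_n
  y_{n+1}/y_n = 1 + z(1+11/16z) = 1 + z + 11/16z²
  Hence R(z) = 1 + z + 11/16z².

Boundary: |R(x)|=1, x<0.
x=-0.57: |R|=0.6534
R=1: x+11/16x²=0 ⇒ x=−16/11=-1.4545; min R=1−1/(4·11/16)=0.6364>−1
Confirm numerically:
  x=-1.418: |R|=0.96437 <1
  x=-1.342: |R|=0.89616 <1
  x=-1.305: |R|=0.86583 <1
  x=-1.643: |R|=1.21287 >1
  x=-1.484: |R|=1.03005 >1
Interval (-1.4545, 0).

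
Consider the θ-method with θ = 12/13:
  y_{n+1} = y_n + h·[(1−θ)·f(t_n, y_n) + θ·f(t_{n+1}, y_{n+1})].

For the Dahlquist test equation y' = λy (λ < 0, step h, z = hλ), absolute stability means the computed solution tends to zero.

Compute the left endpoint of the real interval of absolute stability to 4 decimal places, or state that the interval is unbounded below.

Set f=λy, z=hλ:
  y_{n+1} = y_n + z·[1/13·y_n + 12/13·y_{n+1}] ⇒ (1 − 12/13z)y_{n+1} = (1 + 1/13z)y_n
  Hence R(z) = (1 + 1/13z)/(1 − 12/13z).

Find x<0 with |R(x)|<1.
x=-1.59: |R|=0.3557
x=-2: |R|=0.2973
x=-10: |R|=0.0226
x=-100: |R|=0.0717
θ=12/13≥1/2 ⇒ |1+1/13x|<|1−12/13x| ∀x<0 ⇒ unbounded interval.

(−∞, 0) — no finite endpoint.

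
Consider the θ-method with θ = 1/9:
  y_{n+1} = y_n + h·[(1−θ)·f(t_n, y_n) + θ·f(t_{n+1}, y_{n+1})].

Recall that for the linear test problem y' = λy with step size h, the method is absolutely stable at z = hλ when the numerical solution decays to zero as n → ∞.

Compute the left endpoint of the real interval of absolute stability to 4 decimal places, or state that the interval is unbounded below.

left endpoint -2.5714.

On y'=λy, z=hλ:
  y_{n+1} = y_n + z·[8/9·y_n + 1/9·y_{n+1}] ⇒ (1 − 1/9z)y_{n+1} = (1 + 8/9z)y_n
  ⇒ R(z) = (1 + 8/9z)/(1 − 1/9z).

Boundary: |R(x)|=1, x<0.
x=-1.18: |R|=0.0432
R=−1: 1+8/9x = −1+1/9x ⇒ -7/9x=2 ⇒ x=2/(-7/9)=-2.5714
Confirm numerically:
  x=-2.254: |R|=0.80256 <1
  x=-1.444: |R|=0.24435 <1
  x=-1.343: |R|=0.16862 <1
  x=-1.254: |R|=0.10064 <1
  x=-3.162: |R|=1.33991 >1
  x=-2.921: |R|=1.20527 >1
  x=-2.807: |R|=1.13966 >1
Stable set (-2.5714, 0).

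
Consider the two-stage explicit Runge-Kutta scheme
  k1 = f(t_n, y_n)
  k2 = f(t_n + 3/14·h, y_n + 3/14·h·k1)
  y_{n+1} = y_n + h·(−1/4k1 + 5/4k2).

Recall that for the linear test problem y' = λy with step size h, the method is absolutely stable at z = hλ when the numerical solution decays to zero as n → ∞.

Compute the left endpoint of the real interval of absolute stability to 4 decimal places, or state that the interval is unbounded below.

Set f=λy, z=hλ:
  k1=λy_n ⇒ h·k1=z·y_n;  k2=λ(1+3/14z)y_n ⇒ h·k2=z(1+3/14z)y_n
  y_{n+1}/y_n = 1 − 1/4z + 5/4z(1+3/14z) = 1 + z + 15/56z²
  so R(z) = 1 + z + 15/56z².

Find x<0 with |R(x)|<1.
x=-1.23: |R|=0.1752
R=1: x+15/56x²=0 ⇒ x=−56/15=-3.7333; min R=1−1/(4·15/56)=0.0667>−1
Confirm numerically:
  x=-3.412: |R|=0.70632 <1
  x=-2.529: |R|=0.18417 <1
  x=-2.368: |R|=0.13399 <1
  x=-1.544: |R|=0.09455 <1
  x=-4.178: |R|=1.49763 >1
  x=-3.823: |R|=1.09182 >1
  x=-3.805: |R|=1.07304 >1
Stable set (-3.7333, 0).

left endpoint -3.7333.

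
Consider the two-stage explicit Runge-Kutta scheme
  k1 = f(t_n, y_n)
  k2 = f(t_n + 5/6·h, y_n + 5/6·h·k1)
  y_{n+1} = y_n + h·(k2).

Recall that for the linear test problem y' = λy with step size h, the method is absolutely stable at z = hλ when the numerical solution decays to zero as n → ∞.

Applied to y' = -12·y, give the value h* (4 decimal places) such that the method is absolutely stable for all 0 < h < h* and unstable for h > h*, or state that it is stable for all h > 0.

With y'=λy (z=hλ):
  k1=λy_n ⇒ h·k1=z·y_n;  k2=λ(1+5/6z)y_n ⇒ h·k2=z(1+5/6z)y_n
  y_{n+1}/y_n = 1 + z(1+5/6z) = 1 + z + 5/6z²
  ⇒ R(z) = 1 + z + 5/6z².

Need |R(x)|<1, x<0.
x=-1.67: |R|=1.6541
R=1: x+5/6x²=0 ⇒ x=−6/5=-1.2000; min R=1−1/(4·5/6)=0.7000>−1
Confirm numerically:
  x=-1.045: |R|=0.86502 <1
  x=-0.848: |R|=0.75125 <1
  x=-0.696: |R|=0.70768 <1
  x=-0.618: |R|=0.70027 <1
  x=-1.668: |R|=1.65052 >1
  x=-1.662: |R|=1.63987 >1
  x=-1.265: |R|=1.06852 >1
Stable set (-1.2000, 0).

(-1.2000,0); λ=-12 ⇒ h* = (6/5)/12 = 0.1000.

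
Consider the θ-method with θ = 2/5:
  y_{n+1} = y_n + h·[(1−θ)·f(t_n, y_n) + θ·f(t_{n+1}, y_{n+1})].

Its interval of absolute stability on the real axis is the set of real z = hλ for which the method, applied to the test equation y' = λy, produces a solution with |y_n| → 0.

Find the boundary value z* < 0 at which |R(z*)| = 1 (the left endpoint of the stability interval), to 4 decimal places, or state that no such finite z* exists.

Set f=λy, z=hλ:
  y_{n+1} = y_n + z·[3/5·y_n + 2/5·y_{n+1}] ⇒ (1 − 2/5z)y_{n+1} = (1 + 3/5z)y_n
  so R(z) = (1 + 3/5z)/(1 − 2/5z).

Need |R(x)|<1, x<0.
x=-1.05: |R|=0.2606
R=−1: 1+3/5x = −1+2/5x ⇒ -1/5x=2 ⇒ x=2/(-1/5)=-10.0000
Confirm numerically:
  x=-6.902: |R|=0.83525 <1
  x=-5.725: |R|=0.74012 <1
  x=-5.411: |R|=0.70996 <1
  x=-4.589: |R|=0.61835 <1
  x=-10.060: |R|=1.00239 >1
  x=-10.053: |R|=1.00211 >1
Interval (-10.0000, 0).

z* = -10.0000.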